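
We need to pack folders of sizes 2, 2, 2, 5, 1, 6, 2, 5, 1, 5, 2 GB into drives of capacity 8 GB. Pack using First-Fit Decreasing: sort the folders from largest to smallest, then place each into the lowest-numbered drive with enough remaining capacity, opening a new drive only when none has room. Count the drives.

Sorted descending: 6, 5, 5, 5, 2, 2, 2, 2, 2, 1, 1.
6 GB → drive 1 (remaining 2 GB)
5 GB → drive 2 (remaining 3 GB)
5 GB → drive 3 (remaining 3 GB)
5 GB → drive 4 (remaining 3 GB)
2 GB → drive 1 (remaining 0 GB)
2 GB → drive 2 (remaining 1 GB)
2 GB → drive 3 (remaining 1 GB)
2 GB → drive 4 (remaining 1 GB)
2 GB → drive 5 (remaining 6 GB)
1 GB → drive 2 (remaining 0 GB)
1 GB → drive 3 (remaining 0 GB)

5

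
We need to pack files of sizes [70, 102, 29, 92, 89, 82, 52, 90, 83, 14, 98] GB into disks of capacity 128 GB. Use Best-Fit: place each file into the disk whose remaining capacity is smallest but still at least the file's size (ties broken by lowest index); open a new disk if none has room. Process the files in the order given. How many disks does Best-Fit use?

Put 70 GB in disk 1; 58 GB remain.
Put 102 GB in disk 2; 26 GB remain.
Put 29 GB in disk 1; 29 GB remain.
Put 92 GB in disk 3; 36 GB remain.
Put 89 GB in disk 4; 39 GB remain.
Put 82 GB in disk 5; 46 GB remain.
Put 52 GB in disk 6; 76 GB remain.
Put 90 GB in disk 7; 38 GB remain.
Put 83 GB in disk 8; 45 GB remain.
Put 14 GB in disk 2; 12 GB remain.
Put 98 GB in disk 9; 30 GB remain.
Final disks: [70,29] [102,14] [92] [89] [82] [52] [90] [83] [98].

9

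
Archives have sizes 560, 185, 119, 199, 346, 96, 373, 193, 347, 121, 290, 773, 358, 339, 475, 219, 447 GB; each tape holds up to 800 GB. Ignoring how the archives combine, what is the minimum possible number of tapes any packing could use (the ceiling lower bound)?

Total size = 560 + 185 + 119 + 199 + 346 + 96 + 373 + 193 + 347 + 121 + 290 + 773 + 358 + 339 + 475 + 219 + 447 = 5440 GB.
⌈5440 / 800⌉ = 7.

7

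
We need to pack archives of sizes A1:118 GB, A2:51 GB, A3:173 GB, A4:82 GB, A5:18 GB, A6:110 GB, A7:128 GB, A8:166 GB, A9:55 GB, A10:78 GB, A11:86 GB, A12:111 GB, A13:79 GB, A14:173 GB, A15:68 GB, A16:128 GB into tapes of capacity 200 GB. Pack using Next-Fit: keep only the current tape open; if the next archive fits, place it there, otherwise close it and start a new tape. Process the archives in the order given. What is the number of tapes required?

11 tapes

tape 1: place A1 (118 GB), 82 GB left
tape 1: place A2 (51 GB), 31 GB left
tape 2: place A3 (173 GB), 27 GB left
tape 3: place A4 (82 GB), 118 GB left
tape 3: place A5 (18 GB), 100 GB left
tape 4: place A6 (110 GB), 90 GB left
tape 5: place A7 (128 GB), 72 GB left
tape 6: place A8 (166 GB), 34 GB left
tape 7: place A9 (55 GB), 145 GB left
tape 7: place A10 (78 GB), 67 GB left
tape 8: place A11 (86 GB), 114 GB left
tape 8: place A12 (111 GB), 3 GB left
tape 9: place A13 (79 GB), 121 GB left
tape 10: place A14 (173 GB), 27 GB left
tape 11: place A15 (68 GB), 132 GB left
tape 11: place A16 (128 GB), 4 GB left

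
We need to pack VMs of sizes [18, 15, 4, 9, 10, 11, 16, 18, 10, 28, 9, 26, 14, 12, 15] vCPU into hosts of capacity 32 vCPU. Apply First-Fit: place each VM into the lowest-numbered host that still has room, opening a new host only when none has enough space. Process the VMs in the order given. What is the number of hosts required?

Put 18 vCPU in host 1; 14 vCPU remain.
Put 15 vCPU in host 2; 17 vCPU remain.
Put 4 vCPU in host 1; 10 vCPU remain.
Put 9 vCPU in host 1; 1 vCPU remain.
Put 10 vCPU in host 2; 7 vCPU remain.
Put 11 vCPU in host 3; 21 vCPU remain.
Put 16 vCPU in host 3; 5 vCPU remain.
Put 18 vCPU in host 4; 14 vCPU remain.
Put 10 vCPU in host 4; 4 vCPU remain.
Put 28 vCPU in host 5; 4 vCPU remain.
Put 9 vCPU in host 6; 23 vCPU remain.
Put 26 vCPU in host 7; 6 vCPU remain.
Put 14 vCPU in host 6; 9 vCPU remain.
Put 12 vCPU in host 8; 20 vCPU remain.
Put 15 vCPU in host 8; 5 vCPU remain.
Final hosts: [18,4,9] [15,10] [11,16] [18,10] [28] [9,14] [26] [12,15].

8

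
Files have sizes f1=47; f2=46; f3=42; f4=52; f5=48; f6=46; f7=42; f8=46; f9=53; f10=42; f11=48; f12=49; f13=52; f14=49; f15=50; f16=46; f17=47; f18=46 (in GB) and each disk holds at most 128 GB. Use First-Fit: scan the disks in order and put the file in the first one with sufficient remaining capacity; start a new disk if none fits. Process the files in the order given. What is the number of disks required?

9 disks

f1 (47 GB) → disk 1 (remaining 81 GB)
f2 (46 GB) → disk 1 (remaining 35 GB)
f3 (42 GB) → disk 2 (remaining 86 GB)
f4 (52 GB) → disk 2 (remaining 34 GB)
f5 (48 GB) → disk 3 (remaining 80 GB)
f6 (46 GB) → disk 3 (remaining 34 GB)
f7 (42 GB) → disk 4 (remaining 86 GB)
f8 (46 GB) → disk 4 (remaining 40 GB)
f9 (53 GB) → disk 5 (remaining 75 GB)
f10 (42 GB) → disk 5 (remaining 33 GB)
f11 (48 GB) → disk 6 (remaining 80 GB)
f12 (49 GB) → disk 6 (remaining 31 GB)
f13 (52 GB) → disk 7 (remaining 76 GB)
f14 (49 GB) → disk 7 (remaining 27 GB)
f15 (50 GB) → disk 8 (remaining 78 GB)
f16 (46 GB) → disk 8 (remaining 32 GB)
f17 (47 GB) → disk 9 (remaining 81 GB)
f18 (46 GB) → disk 9 (remaining 35 GB)
Final disks: [47,46] [42,52] [48,46] [42,46] [53,42] [48,49] [52,49] [50,46] [47,46].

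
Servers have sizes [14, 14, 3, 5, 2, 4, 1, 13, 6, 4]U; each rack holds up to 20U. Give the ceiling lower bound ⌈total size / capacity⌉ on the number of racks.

4

Total size = 14 + 14 + 3 + 5 + 2 + 4 + 1 + 13 + 6 + 4 = 66U.
⌈66 / 20⌉ = 4.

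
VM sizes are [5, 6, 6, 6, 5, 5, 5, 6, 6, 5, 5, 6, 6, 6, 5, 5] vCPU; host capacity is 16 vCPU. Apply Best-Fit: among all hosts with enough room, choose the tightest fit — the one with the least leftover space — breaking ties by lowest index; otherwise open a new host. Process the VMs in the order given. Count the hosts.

host 1: place 5 vCPU, 11 vCPU left
host 1: place 6 vCPU, 5 vCPU left
host 2: place 6 vCPU, 10 vCPU left
host 2: place 6 vCPU, 4 vCPU left
host 1: place 5 vCPU, 0 vCPU left
host 3: place 5 vCPU, 11 vCPU left
host 3: place 5 vCPU, 6 vCPU left
host 3: place 6 vCPU, 0 vCPU left
host 4: place 6 vCPU, 10 vCPU left
host 4: place 5 vCPU, 5 vCPU left
host 4: place 5 vCPU, 0 vCPU left
host 5: place 6 vCPU, 10 vCPU left
host 5: place 6 vCPU, 4 vCPU left
host 6: place 6 vCPU, 10 vCPU left
host 6: place 5 vCPU, 5 vCPU left
host 6: place 5 vCPU, 0 vCPU left

6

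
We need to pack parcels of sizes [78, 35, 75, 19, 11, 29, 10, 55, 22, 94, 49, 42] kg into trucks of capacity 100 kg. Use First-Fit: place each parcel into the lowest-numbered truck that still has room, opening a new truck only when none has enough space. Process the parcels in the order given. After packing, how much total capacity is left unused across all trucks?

81

78 kg → truck 1 (remaining 22 kg)
35 kg → truck 2 (remaining 65 kg)
75 kg → truck 3 (remaining 25 kg)
19 kg → truck 1 (remaining 3 kg)
11 kg → truck 2 (remaining 54 kg)
29 kg → truck 2 (remaining 25 kg)
10 kg → truck 2 (remaining 15 kg)
55 kg → truck 4 (remaining 45 kg)
22 kg → truck 3 (remaining 3 kg)
94 kg → truck 5 (remaining 6 kg)
49 kg → truck 6 (remaining 51 kg)
42 kg → truck 4 (remaining 3 kg)
6 trucks × 100 kg = 600 kg; used 519 kg; unused 81 kg.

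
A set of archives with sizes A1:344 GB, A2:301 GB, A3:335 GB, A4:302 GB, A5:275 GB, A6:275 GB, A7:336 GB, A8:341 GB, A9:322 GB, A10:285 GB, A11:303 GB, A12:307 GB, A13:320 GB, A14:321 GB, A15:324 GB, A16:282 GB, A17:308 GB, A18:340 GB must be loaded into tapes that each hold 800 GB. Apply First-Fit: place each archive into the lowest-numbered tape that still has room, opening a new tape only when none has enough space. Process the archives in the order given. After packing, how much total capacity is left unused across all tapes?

1579

tape 1: place A1 (344 GB), 456 GB left
tape 1: place A2 (301 GB), 155 GB left
tape 2: place A3 (335 GB), 465 GB left
tape 2: place A4 (302 GB), 163 GB left
tape 3: place A5 (275 GB), 525 GB left
tape 3: place A6 (275 GB), 250 GB left
tape 4: place A7 (336 GB), 464 GB left
tape 4: place A8 (341 GB), 123 GB left
tape 5: place A9 (322 GB), 478 GB left
tape 5: place A10 (285 GB), 193 GB left
tape 6: place A11 (303 GB), 497 GB left
tape 6: place A12 (307 GB), 190 GB left
tape 7: place A13 (320 GB), 480 GB left
tape 7: place A14 (321 GB), 159 GB left
tape 8: place A15 (324 GB), 476 GB left
tape 8: place A16 (282 GB), 194 GB left
tape 9: place A17 (308 GB), 492 GB left
tape 9: place A18 (340 GB), 152 GB left
9 tapes × 800 GB = 7200 GB; used 5621 GB; unused 1579 GB.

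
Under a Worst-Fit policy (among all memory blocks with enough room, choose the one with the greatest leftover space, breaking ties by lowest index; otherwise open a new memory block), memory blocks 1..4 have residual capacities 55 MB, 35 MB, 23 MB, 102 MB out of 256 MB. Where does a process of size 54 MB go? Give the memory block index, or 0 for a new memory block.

4

Memory blocks with room: memory block 1 (55 MB), memory block 4 (102 MB).
Most room is memory block 4 with 102 MB free.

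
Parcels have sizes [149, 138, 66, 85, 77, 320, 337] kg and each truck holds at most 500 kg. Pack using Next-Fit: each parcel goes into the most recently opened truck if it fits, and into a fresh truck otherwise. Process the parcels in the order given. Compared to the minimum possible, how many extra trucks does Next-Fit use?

0

Next-Fit: [149,138,66,85] [77,320] [337] → 3 trucks.
Total size 1172 kg; any packing needs at least ⌈1172/500⌉ = 3 trucks.
So 3 is already optimal.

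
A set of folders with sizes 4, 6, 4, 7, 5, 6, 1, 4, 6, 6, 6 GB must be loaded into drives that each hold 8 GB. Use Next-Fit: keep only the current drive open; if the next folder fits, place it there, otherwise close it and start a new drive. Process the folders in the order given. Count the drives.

drive 1: place 4 GB, 4 GB left
drive 2: place 6 GB, 2 GB left
drive 3: place 4 GB, 4 GB left
drive 4: place 7 GB, 1 GB left
drive 5: place 5 GB, 3 GB left
drive 6: place 6 GB, 2 GB left
drive 6: place 1 GB, 1 GB left
drive 7: place 4 GB, 4 GB left
drive 8: place 6 GB, 2 GB left
drive 9: place 6 GB, 2 GB left
drive 10: place 6 GB, 2 GB left
Final drives: [4] [6] [4] [7] [5] [6,1] [4] [6] [6] [6].

10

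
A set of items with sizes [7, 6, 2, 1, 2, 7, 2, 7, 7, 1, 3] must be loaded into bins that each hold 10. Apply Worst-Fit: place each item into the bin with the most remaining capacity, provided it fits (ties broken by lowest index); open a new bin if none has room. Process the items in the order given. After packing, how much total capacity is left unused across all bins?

7 → bin 1 (remaining 3)
6 → bin 2 (remaining 4)
2 → bin 2 (remaining 2)
1 → bin 1 (remaining 2)
2 → bin 1 (remaining 0)
7 → bin 3 (remaining 3)
2 → bin 3 (remaining 1)
7 → bin 4 (remaining 3)
7 → bin 5 (remaining 3)
1 → bin 4 (remaining 2)
3 → bin 5 (remaining 0)
5 bins × 10 = 50; used 45; unused 5.

5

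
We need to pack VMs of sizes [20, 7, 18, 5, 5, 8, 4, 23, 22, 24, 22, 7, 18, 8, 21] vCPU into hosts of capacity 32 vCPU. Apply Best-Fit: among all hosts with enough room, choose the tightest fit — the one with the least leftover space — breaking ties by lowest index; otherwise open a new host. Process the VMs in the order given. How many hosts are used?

8

host 1: place 20 vCPU, 12 vCPU left
host 1: place 7 vCPU, 5 vCPU left
host 2: place 18 vCPU, 14 vCPU left
host 1: place 5 vCPU, 0 vCPU left
host 2: place 5 vCPU, 9 vCPU left
host 2: place 8 vCPU, 1 vCPU left
host 3: place 4 vCPU, 28 vCPU left
host 3: place 23 vCPU, 5 vCPU left
host 4: place 22 vCPU, 10 vCPU left
host 5: place 24 vCPU, 8 vCPU left
host 6: place 22 vCPU, 10 vCPU left
host 5: place 7 vCPU, 1 vCPU left
host 7: place 18 vCPU, 14 vCPU left
host 4: place 8 vCPU, 2 vCPU left
host 8: place 21 vCPU, 11 vCPU left
Final hosts: [20,7,5] [18,5,8] [4,23] [22,8] [24,7] [22] [18] [21].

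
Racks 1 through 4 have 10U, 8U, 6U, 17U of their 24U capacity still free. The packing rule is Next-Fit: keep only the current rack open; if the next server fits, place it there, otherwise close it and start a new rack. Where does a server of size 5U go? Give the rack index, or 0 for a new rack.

Next-Fit only looks at rack 4, which has 17U free.
5U fits there.

4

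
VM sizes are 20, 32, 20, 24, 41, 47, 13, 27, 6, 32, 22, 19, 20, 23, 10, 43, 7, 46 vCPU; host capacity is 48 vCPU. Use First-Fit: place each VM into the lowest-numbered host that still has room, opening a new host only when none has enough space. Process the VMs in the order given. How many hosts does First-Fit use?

Put 20 vCPU in host 1; 28 vCPU remain.
Put 32 vCPU in host 2; 16 vCPU remain.
Put 20 vCPU in host 1; 8 vCPU remain.
Put 24 vCPU in host 3; 24 vCPU remain.
Put 41 vCPU in host 4; 7 vCPU remain.
Put 47 vCPU in host 5; 1 vCPU remain.
Put 13 vCPU in host 2; 3 vCPU remain.
Put 27 vCPU in host 6; 21 vCPU remain.
Put 6 vCPU in host 1; 2 vCPU remain.
Put 32 vCPU in host 7; 16 vCPU remain.
Put 22 vCPU in host 3; 2 vCPU remain.
Put 19 vCPU in host 6; 2 vCPU remain.
Put 20 vCPU in host 8; 28 vCPU remain.
Put 23 vCPU in host 8; 5 vCPU remain.
Put 10 vCPU in host 7; 6 vCPU remain.
Put 43 vCPU in host 9; 5 vCPU remain.
Put 7 vCPU in host 4; 0 vCPU remain.
Put 46 vCPU in host 10; 2 vCPU remain.
Final hosts: [20,20,6] [32,13] [24,22] [41,7] [47] [27,19] [32,10] [20,23] [43] [46].

10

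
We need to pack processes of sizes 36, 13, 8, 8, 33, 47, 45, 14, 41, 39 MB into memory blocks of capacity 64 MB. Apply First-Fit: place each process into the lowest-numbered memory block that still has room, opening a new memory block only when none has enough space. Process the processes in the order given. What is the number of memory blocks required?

memory block 1: place 36 MB, 28 MB left
memory block 1: place 13 MB, 15 MB left
memory block 1: place 8 MB, 7 MB left
memory block 2: place 8 MB, 56 MB left
memory block 2: place 33 MB, 23 MB left
memory block 3: place 47 MB, 17 MB left
memory block 4: place 45 MB, 19 MB left
memory block 2: place 14 MB, 9 MB left
memory block 5: place 41 MB, 23 MB left
memory block 6: place 39 MB, 25 MB left

6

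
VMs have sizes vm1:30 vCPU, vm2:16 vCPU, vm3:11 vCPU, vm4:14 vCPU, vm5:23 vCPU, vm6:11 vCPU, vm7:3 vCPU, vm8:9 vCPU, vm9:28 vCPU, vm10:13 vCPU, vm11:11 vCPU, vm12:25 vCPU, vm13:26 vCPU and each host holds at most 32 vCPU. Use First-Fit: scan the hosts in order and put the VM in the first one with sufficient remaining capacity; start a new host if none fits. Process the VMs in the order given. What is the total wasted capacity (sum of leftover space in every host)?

Put vm1 (30 vCPU) in host 1; 2 vCPU remain.
Put vm2 (16 vCPU) in host 2; 16 vCPU remain.
Put vm3 (11 vCPU) in host 2; 5 vCPU remain.
Put vm4 (14 vCPU) in host 3; 18 vCPU remain.
Put vm5 (23 vCPU) in host 4; 9 vCPU remain.
Put vm6 (11 vCPU) in host 3; 7 vCPU remain.
Put vm7 (3 vCPU) in host 2; 2 vCPU remain.
Put vm8 (9 vCPU) in host 4; 0 vCPU remain.
Put vm9 (28 vCPU) in host 5; 4 vCPU remain.
Put vm10 (13 vCPU) in host 6; 19 vCPU remain.
Put vm11 (11 vCPU) in host 6; 8 vCPU remain.
Put vm12 (25 vCPU) in host 7; 7 vCPU remain.
Put vm13 (26 vCPU) in host 8; 6 vCPU remain.
8 hosts × 32 vCPU = 256 vCPU; used 220 vCPU; unused 36 vCPU.

36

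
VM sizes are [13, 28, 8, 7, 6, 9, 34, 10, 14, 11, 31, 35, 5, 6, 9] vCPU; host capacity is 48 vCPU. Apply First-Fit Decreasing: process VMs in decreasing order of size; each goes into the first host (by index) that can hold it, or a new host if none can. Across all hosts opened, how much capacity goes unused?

Sorted descending: 35, 34, 31, 28, 14, 13, 11, 10, 9, 9, 8, 7, 6, 6, 5.
Put 35 vCPU in host 1; 13 vCPU remain.
Put 34 vCPU in host 2; 14 vCPU remain.
Put 31 vCPU in host 3; 17 vCPU remain.
Put 28 vCPU in host 4; 20 vCPU remain.
Put 14 vCPU in host 2; 0 vCPU remain.
Put 13 vCPU in host 1; 0 vCPU remain.
Put 11 vCPU in host 3; 6 vCPU remain.
Put 10 vCPU in host 4; 10 vCPU remain.
Put 9 vCPU in host 4; 1 vCPU remain.
Put 9 vCPU in host 5; 39 vCPU remain.
Put 8 vCPU in host 5; 31 vCPU remain.
Put 7 vCPU in host 5; 24 vCPU remain.
Put 6 vCPU in host 3; 0 vCPU remain.
Put 6 vCPU in host 5; 18 vCPU remain.
Put 5 vCPU in host 5; 13 vCPU remain.
5 hosts × 48 vCPU = 240 vCPU; used 226 vCPU; unused 14 vCPU.

14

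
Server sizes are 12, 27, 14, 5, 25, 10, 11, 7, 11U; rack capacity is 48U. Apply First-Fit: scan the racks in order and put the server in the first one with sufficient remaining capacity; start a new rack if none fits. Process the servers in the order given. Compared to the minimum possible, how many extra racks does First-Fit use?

First-Fit: [12,27,5] [14,25,7] [10,11,11] → 3 racks.
Total size 122U; any packing needs at least ⌈122/48⌉ = 3 racks.
So 3 is already optimal.

0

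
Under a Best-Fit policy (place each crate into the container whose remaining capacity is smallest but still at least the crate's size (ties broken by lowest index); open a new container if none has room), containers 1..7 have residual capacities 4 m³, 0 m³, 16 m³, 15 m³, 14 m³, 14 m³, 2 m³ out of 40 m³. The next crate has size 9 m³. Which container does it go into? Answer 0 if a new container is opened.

5

Containers with room: container 3 (16 m³), container 4 (15 m³), container 5 (14 m³), container 6 (14 m³).
Tightest fit is container 5 with 14 m³ free.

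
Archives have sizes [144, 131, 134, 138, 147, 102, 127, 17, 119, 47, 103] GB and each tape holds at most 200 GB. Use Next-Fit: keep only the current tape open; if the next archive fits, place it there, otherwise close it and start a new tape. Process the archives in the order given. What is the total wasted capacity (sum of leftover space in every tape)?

591

Put 144 GB in tape 1; 56 GB remain.
Put 131 GB in tape 2; 69 GB remain.
Put 134 GB in tape 3; 66 GB remain.
Put 138 GB in tape 4; 62 GB remain.
Put 147 GB in tape 5; 53 GB remain.
Put 102 GB in tape 6; 98 GB remain.
Put 127 GB in tape 7; 73 GB remain.
Put 17 GB in tape 7; 56 GB remain.
Put 119 GB in tape 8; 81 GB remain.
Put 47 GB in tape 8; 34 GB remain.
Put 103 GB in tape 9; 97 GB remain.
9 tapes × 200 GB = 1800 GB; used 1209 GB; unused 591 GB.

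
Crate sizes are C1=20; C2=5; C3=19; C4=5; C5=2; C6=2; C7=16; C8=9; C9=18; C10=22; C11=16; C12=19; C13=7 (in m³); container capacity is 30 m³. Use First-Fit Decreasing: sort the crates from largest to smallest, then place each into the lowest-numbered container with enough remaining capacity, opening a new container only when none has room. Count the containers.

7 containers

Sorted descending: 22, 20, 19, 19, 18, 16, 16, 9, 7, 5, 5, 2, 2.
container 1: place 22 m³, 8 m³ left
container 2: place 20 m³, 10 m³ left
container 3: place 19 m³, 11 m³ left
container 4: place 19 m³, 11 m³ left
container 5: place 18 m³, 12 m³ left
container 6: place 16 m³, 14 m³ left
container 7: place 16 m³, 14 m³ left
container 2: place 9 m³, 1 m³ left
container 1: place 7 m³, 1 m³ left
container 3: place 5 m³, 6 m³ left
container 3: place 5 m³, 1 m³ left
container 4: place 2 m³, 9 m³ left
container 4: place 2 m³, 7 m³ left
Final containers: [22,7] [20,9] [19,5,5] [19,2,2] [18] [16] [16].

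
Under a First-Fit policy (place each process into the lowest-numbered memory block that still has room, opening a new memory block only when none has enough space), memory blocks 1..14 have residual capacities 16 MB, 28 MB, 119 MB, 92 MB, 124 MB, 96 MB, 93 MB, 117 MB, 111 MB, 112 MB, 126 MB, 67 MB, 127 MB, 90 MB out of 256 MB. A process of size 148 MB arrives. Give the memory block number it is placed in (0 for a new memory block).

0

No memory block has ≥ 148 MB free, so a new memory block is opened.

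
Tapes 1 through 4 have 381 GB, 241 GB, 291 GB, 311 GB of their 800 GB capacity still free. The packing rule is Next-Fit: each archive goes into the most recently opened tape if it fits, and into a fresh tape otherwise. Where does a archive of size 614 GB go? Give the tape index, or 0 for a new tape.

Next-Fit only looks at tape 4, which has 311 GB free.
614 GB does not fit, so a new tape is opened.

0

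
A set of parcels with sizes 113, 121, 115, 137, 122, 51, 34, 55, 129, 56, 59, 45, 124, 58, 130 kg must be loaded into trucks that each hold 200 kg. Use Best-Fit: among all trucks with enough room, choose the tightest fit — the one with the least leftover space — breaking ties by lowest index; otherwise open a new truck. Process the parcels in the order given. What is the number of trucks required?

8

Put 113 kg in truck 1; 87 kg remain.
Put 121 kg in truck 2; 79 kg remain.
Put 115 kg in truck 3; 85 kg remain.
Put 137 kg in truck 4; 63 kg remain.
Put 122 kg in truck 5; 78 kg remain.
Put 51 kg in truck 4; 12 kg remain.
Put 34 kg in truck 5; 44 kg remain.
Put 55 kg in truck 2; 24 kg remain.
Put 129 kg in truck 6; 71 kg remain.
Put 56 kg in truck 6; 15 kg remain.
Put 59 kg in truck 3; 26 kg remain.
Put 45 kg in truck 1; 42 kg remain.
Put 124 kg in truck 7; 76 kg remain.
Put 58 kg in truck 7; 18 kg remain.
Put 130 kg in truck 8; 70 kg remain.
Final trucks: [113,45] [121,55] [115,59] [137,51] [122,34] [129,56] [124,58] [130].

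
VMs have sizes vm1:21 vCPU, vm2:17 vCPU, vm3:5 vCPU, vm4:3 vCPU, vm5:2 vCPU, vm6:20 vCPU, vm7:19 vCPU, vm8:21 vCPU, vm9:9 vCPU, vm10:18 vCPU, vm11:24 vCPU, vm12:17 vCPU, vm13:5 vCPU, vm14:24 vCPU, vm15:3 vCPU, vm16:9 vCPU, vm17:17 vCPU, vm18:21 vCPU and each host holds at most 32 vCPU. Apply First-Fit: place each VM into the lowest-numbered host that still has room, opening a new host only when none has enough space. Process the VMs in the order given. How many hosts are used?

11

vm1 (21 vCPU) → host 1 (remaining 11 vCPU)
vm2 (17 vCPU) → host 2 (remaining 15 vCPU)
vm3 (5 vCPU) → host 1 (remaining 6 vCPU)
vm4 (3 vCPU) → host 1 (remaining 3 vCPU)
vm5 (2 vCPU) → host 1 (remaining 1 vCPU)
vm6 (20 vCPU) → host 3 (remaining 12 vCPU)
vm7 (19 vCPU) → host 4 (remaining 13 vCPU)
vm8 (21 vCPU) → host 5 (remaining 11 vCPU)
vm9 (9 vCPU) → host 2 (remaining 6 vCPU)
vm10 (18 vCPU) → host 6 (remaining 14 vCPU)
vm11 (24 vCPU) → host 7 (remaining 8 vCPU)
vm12 (17 vCPU) → host 8 (remaining 15 vCPU)
vm13 (5 vCPU) → host 2 (remaining 1 vCPU)
vm14 (24 vCPU) → host 9 (remaining 8 vCPU)
vm15 (3 vCPU) → host 3 (remaining 9 vCPU)
vm16 (9 vCPU) → host 3 (remaining 0 vCPU)
vm17 (17 vCPU) → host 10 (remaining 15 vCPU)
vm18 (21 vCPU) → host 11 (remaining 11 vCPU)
Final hosts: [21,5,3,2] [17,9,5] [20,3,9] [19] [21] [18] [24] [17] [24] [17] [21].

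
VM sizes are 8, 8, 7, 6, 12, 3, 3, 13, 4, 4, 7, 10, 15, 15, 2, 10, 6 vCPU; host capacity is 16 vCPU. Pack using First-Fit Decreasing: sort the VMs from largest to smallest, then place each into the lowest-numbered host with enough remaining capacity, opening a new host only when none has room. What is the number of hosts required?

9

Sorted descending: 15, 15, 13, 12, 10, 10, 8, 8, 7, 7, 6, 6, 4, 4, 3, 3, 2.
host 1: place 15 vCPU, 1 vCPU left
host 2: place 15 vCPU, 1 vCPU left
host 3: place 13 vCPU, 3 vCPU left
host 4: place 12 vCPU, 4 vCPU left
host 5: place 10 vCPU, 6 vCPU left
host 6: place 10 vCPU, 6 vCPU left
host 7: place 8 vCPU, 8 vCPU left
host 7: place 8 vCPU, 0 vCPU left
host 8: place 7 vCPU, 9 vCPU left
host 8: place 7 vCPU, 2 vCPU left
host 5: place 6 vCPU, 0 vCPU left
host 6: place 6 vCPU, 0 vCPU left
host 4: place 4 vCPU, 0 vCPU left
host 9: place 4 vCPU, 12 vCPU left
host 3: place 3 vCPU, 0 vCPU left
host 9: place 3 vCPU, 9 vCPU left
host 8: place 2 vCPU, 0 vCPU left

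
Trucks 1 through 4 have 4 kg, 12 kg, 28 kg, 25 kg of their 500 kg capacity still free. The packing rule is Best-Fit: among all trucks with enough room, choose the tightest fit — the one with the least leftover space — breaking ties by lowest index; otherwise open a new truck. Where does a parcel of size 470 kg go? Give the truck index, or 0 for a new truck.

No truck has ≥ 470 kg free, so a new truck is opened.

0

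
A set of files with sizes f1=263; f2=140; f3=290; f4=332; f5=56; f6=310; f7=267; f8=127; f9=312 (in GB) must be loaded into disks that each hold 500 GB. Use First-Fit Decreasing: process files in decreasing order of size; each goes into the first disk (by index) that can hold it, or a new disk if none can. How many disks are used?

Sorted descending: 332, 312, 310, 290, 267, 263, 140, 127, 56.
332 GB → disk 1 (remaining 168 GB)
312 GB → disk 2 (remaining 188 GB)
310 GB → disk 3 (remaining 190 GB)
290 GB → disk 4 (remaining 210 GB)
267 GB → disk 5 (remaining 233 GB)
263 GB → disk 6 (remaining 237 GB)
140 GB → disk 1 (remaining 28 GB)
127 GB → disk 2 (remaining 61 GB)
56 GB → disk 2 (remaining 5 GB)
Final disks: [332,140] [312,127,56] [310] [290] [267] [263].

6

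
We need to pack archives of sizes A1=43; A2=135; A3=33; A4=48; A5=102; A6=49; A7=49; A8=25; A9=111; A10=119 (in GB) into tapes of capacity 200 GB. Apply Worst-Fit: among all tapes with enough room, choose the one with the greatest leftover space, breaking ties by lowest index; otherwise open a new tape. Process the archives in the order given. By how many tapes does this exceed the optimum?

1

Worst-Fit: [43,135] [33,48,102] [49,49,25] [111] [119] → 5 tapes.
Total size 714 GB; any packing needs at least ⌈714/200⌉ = 4 tapes.
An optimal packing achieves that bound: [135,49] [119,49,25] [111,48,33] [102,43] → 4 tapes.
Excess: 5 − 4 = 1.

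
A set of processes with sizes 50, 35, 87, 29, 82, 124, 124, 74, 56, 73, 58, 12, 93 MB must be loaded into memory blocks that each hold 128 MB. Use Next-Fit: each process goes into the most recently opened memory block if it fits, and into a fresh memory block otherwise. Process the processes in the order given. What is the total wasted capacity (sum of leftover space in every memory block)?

50 MB → memory block 1 (remaining 78 MB)
35 MB → memory block 1 (remaining 43 MB)
87 MB → memory block 2 (remaining 41 MB)
29 MB → memory block 2 (remaining 12 MB)
82 MB → memory block 3 (remaining 46 MB)
124 MB → memory block 4 (remaining 4 MB)
124 MB → memory block 5 (remaining 4 MB)
74 MB → memory block 6 (remaining 54 MB)
56 MB → memory block 7 (remaining 72 MB)
73 MB → memory block 8 (remaining 55 MB)
58 MB → memory block 9 (remaining 70 MB)
12 MB → memory block 9 (remaining 58 MB)
93 MB → memory block 10 (remaining 35 MB)
10 memory blocks × 128 MB = 1280 MB; used 897 MB; unused 383 MB.

383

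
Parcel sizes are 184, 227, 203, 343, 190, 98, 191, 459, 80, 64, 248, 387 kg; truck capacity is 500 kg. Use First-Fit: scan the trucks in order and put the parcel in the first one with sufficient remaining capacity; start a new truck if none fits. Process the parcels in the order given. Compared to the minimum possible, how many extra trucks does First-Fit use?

First-Fit: [184,227,80] [203,190,98] [343,64] [191,248] [459] [387] → 6 trucks.
Total size 2674 kg; any packing needs at least ⌈2674/500⌉ = 6 trucks.
So 6 is already optimal.

0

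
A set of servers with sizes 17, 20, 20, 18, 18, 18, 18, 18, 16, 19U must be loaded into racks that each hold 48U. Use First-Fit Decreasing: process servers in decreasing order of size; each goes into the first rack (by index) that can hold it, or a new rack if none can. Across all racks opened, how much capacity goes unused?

58

Sorted descending: 20, 20, 19, 18, 18, 18, 18, 18, 17, 16.
20U → rack 1 (remaining 28U)
20U → rack 1 (remaining 8U)
19U → rack 2 (remaining 29U)
18U → rack 2 (remaining 11U)
18U → rack 3 (remaining 30U)
18U → rack 3 (remaining 12U)
18U → rack 4 (remaining 30U)
18U → rack 4 (remaining 12U)
17U → rack 5 (remaining 31U)
16U → rack 5 (remaining 15U)
5 racks × 48U = 240U; used 182U; unused 58U.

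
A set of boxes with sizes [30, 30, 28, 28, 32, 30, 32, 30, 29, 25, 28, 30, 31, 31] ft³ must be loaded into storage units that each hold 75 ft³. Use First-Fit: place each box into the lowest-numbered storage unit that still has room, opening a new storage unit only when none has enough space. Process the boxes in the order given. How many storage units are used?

7 storage units

30 ft³ → storage unit 1 (remaining 45 ft³)
30 ft³ → storage unit 1 (remaining 15 ft³)
28 ft³ → storage unit 2 (remaining 47 ft³)
28 ft³ → storage unit 2 (remaining 19 ft³)
32 ft³ → storage unit 3 (remaining 43 ft³)
30 ft³ → storage unit 3 (remaining 13 ft³)
32 ft³ → storage unit 4 (remaining 43 ft³)
30 ft³ → storage unit 4 (remaining 13 ft³)
29 ft³ → storage unit 5 (remaining 46 ft³)
25 ft³ → storage unit 5 (remaining 21 ft³)
28 ft³ → storage unit 6 (remaining 47 ft³)
30 ft³ → storage unit 6 (remaining 17 ft³)
31 ft³ → storage unit 7 (remaining 44 ft³)
31 ft³ → storage unit 7 (remaining 13 ft³)
Final storage units: [30,30] [28,28] [32,30] [32,30] [29,25] [28,30] [31,31].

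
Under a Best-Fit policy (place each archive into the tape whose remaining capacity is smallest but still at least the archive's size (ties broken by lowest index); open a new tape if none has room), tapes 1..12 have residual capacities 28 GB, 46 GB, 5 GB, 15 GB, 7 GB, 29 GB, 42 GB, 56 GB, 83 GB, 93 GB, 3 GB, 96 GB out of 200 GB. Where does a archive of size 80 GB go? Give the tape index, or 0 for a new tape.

9

Tapes with room: tape 9 (83 GB), tape 10 (93 GB), tape 12 (96 GB).
Tightest fit is tape 9 with 83 GB free.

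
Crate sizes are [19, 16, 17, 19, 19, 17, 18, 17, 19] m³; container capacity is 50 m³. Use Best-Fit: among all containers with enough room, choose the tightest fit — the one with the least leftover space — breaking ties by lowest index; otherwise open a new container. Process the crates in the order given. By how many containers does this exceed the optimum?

Best-Fit: [19,16] [17,19] [19,17] [18,17] [19] → 5 containers.
Total size 161 m³; any packing needs at least ⌈161/50⌉ = 4 containers.
An optimal packing achieves that bound: [19,19] [19,19] [18,17] [17,17,16] → 4 containers.
Excess: 5 − 4 = 1.

1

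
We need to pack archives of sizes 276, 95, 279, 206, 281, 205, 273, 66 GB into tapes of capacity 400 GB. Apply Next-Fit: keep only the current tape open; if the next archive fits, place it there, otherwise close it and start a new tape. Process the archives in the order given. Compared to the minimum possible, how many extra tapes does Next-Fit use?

0

Next-Fit: [276,95] [279] [206] [281] [205] [273,66] → 6 tapes.
6 archives exceed 200 GB (half the capacity), and no two of those can share a tape, so at least 6 tapes are needed.
So 6 is already optimal.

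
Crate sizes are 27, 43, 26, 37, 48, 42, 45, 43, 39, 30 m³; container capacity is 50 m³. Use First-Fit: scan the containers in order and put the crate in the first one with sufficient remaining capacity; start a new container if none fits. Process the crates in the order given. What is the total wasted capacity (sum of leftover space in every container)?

27 m³ → container 1 (remaining 23 m³)
43 m³ → container 2 (remaining 7 m³)
26 m³ → container 3 (remaining 24 m³)
37 m³ → container 4 (remaining 13 m³)
48 m³ → container 5 (remaining 2 m³)
42 m³ → container 6 (remaining 8 m³)
45 m³ → container 7 (remaining 5 m³)
43 m³ → container 8 (remaining 7 m³)
39 m³ → container 9 (remaining 11 m³)
30 m³ → container 10 (remaining 20 m³)
10 containers × 50 m³ = 500 m³; used 380 m³; unused 120 m³.

120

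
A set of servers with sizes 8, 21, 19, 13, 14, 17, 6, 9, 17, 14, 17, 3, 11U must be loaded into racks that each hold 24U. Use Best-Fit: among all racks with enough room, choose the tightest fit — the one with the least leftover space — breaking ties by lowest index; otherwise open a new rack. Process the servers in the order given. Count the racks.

9 racks

Put 8U in rack 1; 16U remain.
Put 21U in rack 2; 3U remain.
Put 19U in rack 3; 5U remain.
Put 13U in rack 1; 3U remain.
Put 14U in rack 4; 10U remain.
Put 17U in rack 5; 7U remain.
Put 6U in rack 5; 1U remain.
Put 9U in rack 4; 1U remain.
Put 17U in rack 6; 7U remain.
Put 14U in rack 7; 10U remain.
Put 17U in rack 8; 7U remain.
Put 3U in rack 1; 0U remain.
Put 11U in rack 9; 13U remain.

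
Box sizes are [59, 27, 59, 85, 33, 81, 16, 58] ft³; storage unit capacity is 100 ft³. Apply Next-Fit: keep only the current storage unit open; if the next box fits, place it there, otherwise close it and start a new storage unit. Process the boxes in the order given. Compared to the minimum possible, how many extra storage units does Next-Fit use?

1

Next-Fit: [59,27] [59] [85] [33] [81,16] [58] → 6 storage units.
Total size 418 ft³; any packing needs at least ⌈418/100⌉ = 5 storage units.
An optimal packing achieves that bound: [85] [81,16] [59,33] [59,27] [58] → 5 storage units.
Excess: 6 − 5 = 1.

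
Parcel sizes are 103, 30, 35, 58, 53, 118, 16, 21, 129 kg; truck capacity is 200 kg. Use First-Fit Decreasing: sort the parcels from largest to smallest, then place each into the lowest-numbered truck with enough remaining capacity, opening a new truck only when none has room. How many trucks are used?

Sorted descending: 129, 118, 103, 58, 53, 35, 30, 21, 16.
truck 1: place 129 kg, 71 kg left
truck 2: place 118 kg, 82 kg left
truck 3: place 103 kg, 97 kg left
truck 1: place 58 kg, 13 kg left
truck 2: place 53 kg, 29 kg left
truck 3: place 35 kg, 62 kg left
truck 3: place 30 kg, 32 kg left
truck 2: place 21 kg, 8 kg left
truck 3: place 16 kg, 16 kg left

3 trucks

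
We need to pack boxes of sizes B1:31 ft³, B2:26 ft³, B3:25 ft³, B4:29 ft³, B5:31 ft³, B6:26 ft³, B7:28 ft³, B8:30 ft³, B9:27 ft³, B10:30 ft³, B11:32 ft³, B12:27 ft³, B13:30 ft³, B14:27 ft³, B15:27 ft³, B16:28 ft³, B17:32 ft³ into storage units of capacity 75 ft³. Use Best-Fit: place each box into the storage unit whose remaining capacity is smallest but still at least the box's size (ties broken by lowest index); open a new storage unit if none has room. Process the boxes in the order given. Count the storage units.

9 storage units

B1 (31 ft³) → storage unit 1 (remaining 44 ft³)
B2 (26 ft³) → storage unit 1 (remaining 18 ft³)
B3 (25 ft³) → storage unit 2 (remaining 50 ft³)
B4 (29 ft³) → storage unit 2 (remaining 21 ft³)
B5 (31 ft³) → storage unit 3 (remaining 44 ft³)
B6 (26 ft³) → storage unit 3 (remaining 18 ft³)
B7 (28 ft³) → storage unit 4 (remaining 47 ft³)
B8 (30 ft³) → storage unit 4 (remaining 17 ft³)
B9 (27 ft³) → storage unit 5 (remaining 48 ft³)
B10 (30 ft³) → storage unit 5 (remaining 18 ft³)
B11 (32 ft³) → storage unit 6 (remaining 43 ft³)
B12 (27 ft³) → storage unit 6 (remaining 16 ft³)
B13 (30 ft³) → storage unit 7 (remaining 45 ft³)
B14 (27 ft³) → storage unit 7 (remaining 18 ft³)
B15 (27 ft³) → storage unit 8 (remaining 48 ft³)
B16 (28 ft³) → storage unit 8 (remaining 20 ft³)
B17 (32 ft³) → storage unit 9 (remaining 43 ft³)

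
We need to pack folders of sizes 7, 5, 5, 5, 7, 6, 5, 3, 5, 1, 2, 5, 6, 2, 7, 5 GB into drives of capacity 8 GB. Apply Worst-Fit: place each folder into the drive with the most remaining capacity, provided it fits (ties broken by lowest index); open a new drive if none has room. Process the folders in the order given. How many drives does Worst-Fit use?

drive 1: place 7 GB, 1 GB left
drive 2: place 5 GB, 3 GB left
drive 3: place 5 GB, 3 GB left
drive 4: place 5 GB, 3 GB left
drive 5: place 7 GB, 1 GB left
drive 6: place 6 GB, 2 GB left
drive 7: place 5 GB, 3 GB left
drive 2: place 3 GB, 0 GB left
drive 8: place 5 GB, 3 GB left
drive 3: place 1 GB, 2 GB left
drive 4: place 2 GB, 1 GB left
drive 9: place 5 GB, 3 GB left
drive 10: place 6 GB, 2 GB left
drive 7: place 2 GB, 1 GB left
drive 11: place 7 GB, 1 GB left
drive 12: place 5 GB, 3 GB left
Final drives: [7] [5,3] [5,1] [5,2] [7] [6] [5,2] [5] [5] [6] [7] [5].

12 drives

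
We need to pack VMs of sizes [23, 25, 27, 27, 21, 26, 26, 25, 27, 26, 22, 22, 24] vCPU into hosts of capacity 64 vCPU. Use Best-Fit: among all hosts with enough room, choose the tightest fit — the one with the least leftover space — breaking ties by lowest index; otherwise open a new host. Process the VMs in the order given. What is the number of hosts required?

7 hosts

23 vCPU → host 1 (remaining 41 vCPU)
25 vCPU → host 1 (remaining 16 vCPU)
27 vCPU → host 2 (remaining 37 vCPU)
27 vCPU → host 2 (remaining 10 vCPU)
21 vCPU → host 3 (remaining 43 vCPU)
26 vCPU → host 3 (remaining 17 vCPU)
26 vCPU → host 4 (remaining 38 vCPU)
25 vCPU → host 4 (remaining 13 vCPU)
27 vCPU → host 5 (remaining 37 vCPU)
26 vCPU → host 5 (remaining 11 vCPU)
22 vCPU → host 6 (remaining 42 vCPU)
22 vCPU → host 6 (remaining 20 vCPU)
24 vCPU → host 7 (remaining 40 vCPU)
Final hosts: [23,25] [27,27] [21,26] [26,25] [27,26] [22,22] [24].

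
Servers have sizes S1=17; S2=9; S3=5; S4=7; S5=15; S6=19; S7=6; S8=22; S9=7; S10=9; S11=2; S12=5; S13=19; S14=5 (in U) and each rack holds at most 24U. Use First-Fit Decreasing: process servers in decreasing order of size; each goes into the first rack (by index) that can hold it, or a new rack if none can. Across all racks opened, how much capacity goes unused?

Sorted descending: 22, 19, 19, 17, 15, 9, 9, 7, 7, 6, 5, 5, 5, 2.
22U → rack 1 (remaining 2U)
19U → rack 2 (remaining 5U)
19U → rack 3 (remaining 5U)
17U → rack 4 (remaining 7U)
15U → rack 5 (remaining 9U)
9U → rack 5 (remaining 0U)
9U → rack 6 (remaining 15U)
7U → rack 4 (remaining 0U)
7U → rack 6 (remaining 8U)
6U → rack 6 (remaining 2U)
5U → rack 2 (remaining 0U)
5U → rack 3 (remaining 0U)
5U → rack 7 (remaining 19U)
2U → rack 1 (remaining 0U)
7 racks × 24U = 168U; used 147U; unused 21U.

21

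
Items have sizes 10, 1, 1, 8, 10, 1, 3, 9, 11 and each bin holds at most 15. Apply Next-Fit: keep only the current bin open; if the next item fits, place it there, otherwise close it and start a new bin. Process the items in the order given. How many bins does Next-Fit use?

5

10 → bin 1 (remaining 5)
1 → bin 1 (remaining 4)
1 → bin 1 (remaining 3)
8 → bin 2 (remaining 7)
10 → bin 3 (remaining 5)
1 → bin 3 (remaining 4)
3 → bin 3 (remaining 1)
9 → bin 4 (remaining 6)
11 → bin 5 (remaining 4)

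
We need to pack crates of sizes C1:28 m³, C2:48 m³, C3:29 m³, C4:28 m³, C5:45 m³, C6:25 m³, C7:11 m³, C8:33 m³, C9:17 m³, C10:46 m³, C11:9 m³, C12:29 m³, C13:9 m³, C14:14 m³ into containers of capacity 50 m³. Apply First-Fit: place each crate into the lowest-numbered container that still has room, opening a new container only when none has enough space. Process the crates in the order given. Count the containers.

9

container 1: place C1 (28 m³), 22 m³ left
container 2: place C2 (48 m³), 2 m³ left
container 3: place C3 (29 m³), 21 m³ left
container 4: place C4 (28 m³), 22 m³ left
container 5: place C5 (45 m³), 5 m³ left
container 6: place C6 (25 m³), 25 m³ left
container 1: place C7 (11 m³), 11 m³ left
container 7: place C8 (33 m³), 17 m³ left
container 3: place C9 (17 m³), 4 m³ left
container 8: place C10 (46 m³), 4 m³ left
container 1: place C11 (9 m³), 2 m³ left
container 9: place C12 (29 m³), 21 m³ left
container 4: place C13 (9 m³), 13 m³ left
container 6: place C14 (14 m³), 11 m³ left
Final containers: [28,11,9] [48] [29,17] [28,9] [45] [25,14] [33] [46] [29].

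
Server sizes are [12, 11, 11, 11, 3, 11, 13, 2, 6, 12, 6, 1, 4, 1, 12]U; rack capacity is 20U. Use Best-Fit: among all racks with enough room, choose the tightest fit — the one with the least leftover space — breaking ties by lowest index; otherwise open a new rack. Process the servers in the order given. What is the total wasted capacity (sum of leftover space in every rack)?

rack 1: place 12U, 8U left
rack 2: place 11U, 9U left
rack 3: place 11U, 9U left
rack 4: place 11U, 9U left
rack 1: place 3U, 5U left
rack 5: place 11U, 9U left
rack 6: place 13U, 7U left
rack 1: place 2U, 3U left
rack 6: place 6U, 1U left
rack 7: place 12U, 8U left
rack 7: place 6U, 2U left
rack 6: place 1U, 0U left
rack 2: place 4U, 5U left
rack 7: place 1U, 1U left
rack 8: place 12U, 8U left
8 racks × 20U = 160U; used 116U; unused 44U.

44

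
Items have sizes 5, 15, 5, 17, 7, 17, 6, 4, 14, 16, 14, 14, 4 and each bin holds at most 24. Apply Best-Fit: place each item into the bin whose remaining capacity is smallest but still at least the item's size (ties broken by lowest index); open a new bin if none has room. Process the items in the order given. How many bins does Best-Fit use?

7 bins

Put 5 in bin 1; 19 remain.
Put 15 in bin 1; 4 remain.
Put 5 in bin 2; 19 remain.
Put 17 in bin 2; 2 remain.
Put 7 in bin 3; 17 remain.
Put 17 in bin 3; 0 remain.
Put 6 in bin 4; 18 remain.
Put 4 in bin 1; 0 remain.
Put 14 in bin 4; 4 remain.
Put 16 in bin 5; 8 remain.
Put 14 in bin 6; 10 remain.
Put 14 in bin 7; 10 remain.
Put 4 in bin 4; 0 remain.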